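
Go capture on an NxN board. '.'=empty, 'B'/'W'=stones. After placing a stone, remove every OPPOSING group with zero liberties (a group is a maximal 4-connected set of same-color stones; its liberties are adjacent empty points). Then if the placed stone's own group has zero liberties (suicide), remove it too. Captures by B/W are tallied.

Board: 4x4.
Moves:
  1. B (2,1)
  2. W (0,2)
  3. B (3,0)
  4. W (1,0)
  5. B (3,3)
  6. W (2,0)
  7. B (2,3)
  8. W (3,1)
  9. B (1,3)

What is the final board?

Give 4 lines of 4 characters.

Move 1: B@(2,1) -> caps B=0 W=0
Move 2: W@(0,2) -> caps B=0 W=0
Move 3: B@(3,0) -> caps B=0 W=0
Move 4: W@(1,0) -> caps B=0 W=0
Move 5: B@(3,3) -> caps B=0 W=0
Move 6: W@(2,0) -> caps B=0 W=0
Move 7: B@(2,3) -> caps B=0 W=0
Move 8: W@(3,1) -> caps B=0 W=1
Move 9: B@(1,3) -> caps B=0 W=1

Answer: ..W.
W..B
WB.B
.W.B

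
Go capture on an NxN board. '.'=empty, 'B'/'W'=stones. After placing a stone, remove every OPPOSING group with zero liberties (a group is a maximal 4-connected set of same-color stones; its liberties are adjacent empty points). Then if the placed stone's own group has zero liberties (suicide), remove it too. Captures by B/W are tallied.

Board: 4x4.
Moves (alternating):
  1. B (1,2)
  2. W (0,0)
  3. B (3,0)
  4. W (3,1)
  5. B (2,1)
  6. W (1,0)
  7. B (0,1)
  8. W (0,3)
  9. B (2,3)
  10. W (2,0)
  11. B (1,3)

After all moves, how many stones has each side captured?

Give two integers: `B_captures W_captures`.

Answer: 0 1

Derivation:
Move 1: B@(1,2) -> caps B=0 W=0
Move 2: W@(0,0) -> caps B=0 W=0
Move 3: B@(3,0) -> caps B=0 W=0
Move 4: W@(3,1) -> caps B=0 W=0
Move 5: B@(2,1) -> caps B=0 W=0
Move 6: W@(1,0) -> caps B=0 W=0
Move 7: B@(0,1) -> caps B=0 W=0
Move 8: W@(0,3) -> caps B=0 W=0
Move 9: B@(2,3) -> caps B=0 W=0
Move 10: W@(2,0) -> caps B=0 W=1
Move 11: B@(1,3) -> caps B=0 W=1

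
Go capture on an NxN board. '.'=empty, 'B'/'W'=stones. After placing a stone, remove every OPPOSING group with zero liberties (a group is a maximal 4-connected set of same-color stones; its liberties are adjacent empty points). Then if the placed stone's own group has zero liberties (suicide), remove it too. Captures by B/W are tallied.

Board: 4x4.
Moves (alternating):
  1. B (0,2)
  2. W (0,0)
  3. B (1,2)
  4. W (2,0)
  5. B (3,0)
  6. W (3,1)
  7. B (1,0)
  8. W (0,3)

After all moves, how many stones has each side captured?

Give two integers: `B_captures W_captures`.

Move 1: B@(0,2) -> caps B=0 W=0
Move 2: W@(0,0) -> caps B=0 W=0
Move 3: B@(1,2) -> caps B=0 W=0
Move 4: W@(2,0) -> caps B=0 W=0
Move 5: B@(3,0) -> caps B=0 W=0
Move 6: W@(3,1) -> caps B=0 W=1
Move 7: B@(1,0) -> caps B=0 W=1
Move 8: W@(0,3) -> caps B=0 W=1

Answer: 0 1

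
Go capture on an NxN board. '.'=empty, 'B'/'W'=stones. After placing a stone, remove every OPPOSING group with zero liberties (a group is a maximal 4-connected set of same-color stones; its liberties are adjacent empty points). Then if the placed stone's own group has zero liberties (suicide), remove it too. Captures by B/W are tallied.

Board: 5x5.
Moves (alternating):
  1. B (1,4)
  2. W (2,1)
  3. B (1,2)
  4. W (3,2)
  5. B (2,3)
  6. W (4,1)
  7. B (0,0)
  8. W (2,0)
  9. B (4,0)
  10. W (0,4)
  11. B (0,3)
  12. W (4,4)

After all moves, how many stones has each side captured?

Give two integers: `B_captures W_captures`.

Move 1: B@(1,4) -> caps B=0 W=0
Move 2: W@(2,1) -> caps B=0 W=0
Move 3: B@(1,2) -> caps B=0 W=0
Move 4: W@(3,2) -> caps B=0 W=0
Move 5: B@(2,3) -> caps B=0 W=0
Move 6: W@(4,1) -> caps B=0 W=0
Move 7: B@(0,0) -> caps B=0 W=0
Move 8: W@(2,0) -> caps B=0 W=0
Move 9: B@(4,0) -> caps B=0 W=0
Move 10: W@(0,4) -> caps B=0 W=0
Move 11: B@(0,3) -> caps B=1 W=0
Move 12: W@(4,4) -> caps B=1 W=0

Answer: 1 0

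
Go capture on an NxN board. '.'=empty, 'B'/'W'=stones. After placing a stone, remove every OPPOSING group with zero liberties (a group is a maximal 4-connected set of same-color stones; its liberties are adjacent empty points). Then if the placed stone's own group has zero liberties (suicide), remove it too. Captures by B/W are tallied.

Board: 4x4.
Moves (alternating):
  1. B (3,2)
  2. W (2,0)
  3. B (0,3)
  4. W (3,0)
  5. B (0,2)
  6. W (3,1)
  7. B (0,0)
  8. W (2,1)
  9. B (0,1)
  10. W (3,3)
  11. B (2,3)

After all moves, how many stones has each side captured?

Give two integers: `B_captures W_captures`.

Move 1: B@(3,2) -> caps B=0 W=0
Move 2: W@(2,0) -> caps B=0 W=0
Move 3: B@(0,3) -> caps B=0 W=0
Move 4: W@(3,0) -> caps B=0 W=0
Move 5: B@(0,2) -> caps B=0 W=0
Move 6: W@(3,1) -> caps B=0 W=0
Move 7: B@(0,0) -> caps B=0 W=0
Move 8: W@(2,1) -> caps B=0 W=0
Move 9: B@(0,1) -> caps B=0 W=0
Move 10: W@(3,3) -> caps B=0 W=0
Move 11: B@(2,3) -> caps B=1 W=0

Answer: 1 0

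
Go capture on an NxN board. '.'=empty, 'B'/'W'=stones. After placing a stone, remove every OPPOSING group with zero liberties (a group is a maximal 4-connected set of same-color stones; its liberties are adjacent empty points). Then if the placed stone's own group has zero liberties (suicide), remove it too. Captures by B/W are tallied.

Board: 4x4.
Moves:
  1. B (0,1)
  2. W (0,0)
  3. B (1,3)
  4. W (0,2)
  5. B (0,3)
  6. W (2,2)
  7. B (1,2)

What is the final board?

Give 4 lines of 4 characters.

Move 1: B@(0,1) -> caps B=0 W=0
Move 2: W@(0,0) -> caps B=0 W=0
Move 3: B@(1,3) -> caps B=0 W=0
Move 4: W@(0,2) -> caps B=0 W=0
Move 5: B@(0,3) -> caps B=0 W=0
Move 6: W@(2,2) -> caps B=0 W=0
Move 7: B@(1,2) -> caps B=1 W=0

Answer: WB.B
..BB
..W.
....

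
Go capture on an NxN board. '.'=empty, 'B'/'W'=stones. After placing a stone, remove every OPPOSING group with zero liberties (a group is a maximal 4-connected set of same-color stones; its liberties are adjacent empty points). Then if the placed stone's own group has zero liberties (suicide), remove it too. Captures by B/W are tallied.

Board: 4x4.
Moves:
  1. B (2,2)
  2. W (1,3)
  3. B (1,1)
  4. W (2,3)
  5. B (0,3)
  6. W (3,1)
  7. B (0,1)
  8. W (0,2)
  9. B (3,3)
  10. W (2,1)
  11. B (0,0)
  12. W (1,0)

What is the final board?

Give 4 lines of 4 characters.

Move 1: B@(2,2) -> caps B=0 W=0
Move 2: W@(1,3) -> caps B=0 W=0
Move 3: B@(1,1) -> caps B=0 W=0
Move 4: W@(2,3) -> caps B=0 W=0
Move 5: B@(0,3) -> caps B=0 W=0
Move 6: W@(3,1) -> caps B=0 W=0
Move 7: B@(0,1) -> caps B=0 W=0
Move 8: W@(0,2) -> caps B=0 W=1
Move 9: B@(3,3) -> caps B=0 W=1
Move 10: W@(2,1) -> caps B=0 W=1
Move 11: B@(0,0) -> caps B=0 W=1
Move 12: W@(1,0) -> caps B=0 W=1

Answer: BBW.
WB.W
.WBW
.W.B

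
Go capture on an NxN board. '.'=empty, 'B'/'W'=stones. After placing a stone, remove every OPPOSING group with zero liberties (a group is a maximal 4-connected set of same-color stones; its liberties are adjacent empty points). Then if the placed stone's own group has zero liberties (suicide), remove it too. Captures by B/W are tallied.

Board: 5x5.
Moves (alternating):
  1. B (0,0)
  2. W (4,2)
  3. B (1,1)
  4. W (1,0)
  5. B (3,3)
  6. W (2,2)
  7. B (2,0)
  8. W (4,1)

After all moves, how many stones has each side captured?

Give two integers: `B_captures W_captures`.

Move 1: B@(0,0) -> caps B=0 W=0
Move 2: W@(4,2) -> caps B=0 W=0
Move 3: B@(1,1) -> caps B=0 W=0
Move 4: W@(1,0) -> caps B=0 W=0
Move 5: B@(3,3) -> caps B=0 W=0
Move 6: W@(2,2) -> caps B=0 W=0
Move 7: B@(2,0) -> caps B=1 W=0
Move 8: W@(4,1) -> caps B=1 W=0

Answer: 1 0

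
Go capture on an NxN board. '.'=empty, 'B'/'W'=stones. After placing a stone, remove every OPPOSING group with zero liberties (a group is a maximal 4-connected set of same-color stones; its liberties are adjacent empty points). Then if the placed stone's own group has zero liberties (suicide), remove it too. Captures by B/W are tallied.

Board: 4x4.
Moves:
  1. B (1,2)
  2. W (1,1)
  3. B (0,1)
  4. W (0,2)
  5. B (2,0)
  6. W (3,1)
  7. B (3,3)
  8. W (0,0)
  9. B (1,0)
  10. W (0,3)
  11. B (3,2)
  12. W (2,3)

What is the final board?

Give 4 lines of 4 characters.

Answer: W.WW
BWB.
B..W
.WBB

Derivation:
Move 1: B@(1,2) -> caps B=0 W=0
Move 2: W@(1,1) -> caps B=0 W=0
Move 3: B@(0,1) -> caps B=0 W=0
Move 4: W@(0,2) -> caps B=0 W=0
Move 5: B@(2,0) -> caps B=0 W=0
Move 6: W@(3,1) -> caps B=0 W=0
Move 7: B@(3,3) -> caps B=0 W=0
Move 8: W@(0,0) -> caps B=0 W=1
Move 9: B@(1,0) -> caps B=0 W=1
Move 10: W@(0,3) -> caps B=0 W=1
Move 11: B@(3,2) -> caps B=0 W=1
Move 12: W@(2,3) -> caps B=0 W=1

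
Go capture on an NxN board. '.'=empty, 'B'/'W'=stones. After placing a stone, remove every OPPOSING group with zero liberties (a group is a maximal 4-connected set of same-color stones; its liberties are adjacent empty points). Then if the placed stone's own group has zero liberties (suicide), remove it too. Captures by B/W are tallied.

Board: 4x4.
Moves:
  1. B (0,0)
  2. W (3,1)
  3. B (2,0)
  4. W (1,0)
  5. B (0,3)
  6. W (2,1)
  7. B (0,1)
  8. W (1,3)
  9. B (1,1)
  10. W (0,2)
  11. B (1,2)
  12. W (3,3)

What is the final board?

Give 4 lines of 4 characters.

Move 1: B@(0,0) -> caps B=0 W=0
Move 2: W@(3,1) -> caps B=0 W=0
Move 3: B@(2,0) -> caps B=0 W=0
Move 4: W@(1,0) -> caps B=0 W=0
Move 5: B@(0,3) -> caps B=0 W=0
Move 6: W@(2,1) -> caps B=0 W=0
Move 7: B@(0,1) -> caps B=0 W=0
Move 8: W@(1,3) -> caps B=0 W=0
Move 9: B@(1,1) -> caps B=1 W=0
Move 10: W@(0,2) -> caps B=1 W=1
Move 11: B@(1,2) -> caps B=1 W=1
Move 12: W@(3,3) -> caps B=1 W=1

Answer: BBW.
.BBW
BW..
.W.W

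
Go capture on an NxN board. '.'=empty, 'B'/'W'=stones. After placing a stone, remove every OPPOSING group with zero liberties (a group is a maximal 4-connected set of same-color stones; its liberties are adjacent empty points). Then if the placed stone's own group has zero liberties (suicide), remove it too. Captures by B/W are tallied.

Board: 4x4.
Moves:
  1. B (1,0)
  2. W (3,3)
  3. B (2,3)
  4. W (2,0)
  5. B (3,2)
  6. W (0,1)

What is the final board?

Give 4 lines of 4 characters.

Move 1: B@(1,0) -> caps B=0 W=0
Move 2: W@(3,3) -> caps B=0 W=0
Move 3: B@(2,3) -> caps B=0 W=0
Move 4: W@(2,0) -> caps B=0 W=0
Move 5: B@(3,2) -> caps B=1 W=0
Move 6: W@(0,1) -> caps B=1 W=0

Answer: .W..
B...
W..B
..B.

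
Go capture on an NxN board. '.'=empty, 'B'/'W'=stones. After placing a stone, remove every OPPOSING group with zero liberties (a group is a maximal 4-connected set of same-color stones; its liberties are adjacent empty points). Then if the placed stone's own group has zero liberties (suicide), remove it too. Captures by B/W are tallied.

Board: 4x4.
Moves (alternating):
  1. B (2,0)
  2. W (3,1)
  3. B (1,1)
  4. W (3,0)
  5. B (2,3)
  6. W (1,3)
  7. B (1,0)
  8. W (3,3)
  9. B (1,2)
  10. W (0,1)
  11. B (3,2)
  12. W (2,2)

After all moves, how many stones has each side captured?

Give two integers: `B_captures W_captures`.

Move 1: B@(2,0) -> caps B=0 W=0
Move 2: W@(3,1) -> caps B=0 W=0
Move 3: B@(1,1) -> caps B=0 W=0
Move 4: W@(3,0) -> caps B=0 W=0
Move 5: B@(2,3) -> caps B=0 W=0
Move 6: W@(1,3) -> caps B=0 W=0
Move 7: B@(1,0) -> caps B=0 W=0
Move 8: W@(3,3) -> caps B=0 W=0
Move 9: B@(1,2) -> caps B=0 W=0
Move 10: W@(0,1) -> caps B=0 W=0
Move 11: B@(3,2) -> caps B=1 W=0
Move 12: W@(2,2) -> caps B=1 W=0

Answer: 1 0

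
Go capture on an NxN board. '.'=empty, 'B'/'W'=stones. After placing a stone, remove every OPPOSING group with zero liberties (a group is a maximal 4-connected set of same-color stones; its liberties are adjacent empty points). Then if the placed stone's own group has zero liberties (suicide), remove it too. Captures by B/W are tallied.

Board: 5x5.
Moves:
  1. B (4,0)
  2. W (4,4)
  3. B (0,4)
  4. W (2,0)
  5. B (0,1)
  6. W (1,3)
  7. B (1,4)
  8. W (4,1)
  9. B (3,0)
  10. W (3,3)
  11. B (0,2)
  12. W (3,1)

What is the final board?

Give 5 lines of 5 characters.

Move 1: B@(4,0) -> caps B=0 W=0
Move 2: W@(4,4) -> caps B=0 W=0
Move 3: B@(0,4) -> caps B=0 W=0
Move 4: W@(2,0) -> caps B=0 W=0
Move 5: B@(0,1) -> caps B=0 W=0
Move 6: W@(1,3) -> caps B=0 W=0
Move 7: B@(1,4) -> caps B=0 W=0
Move 8: W@(4,1) -> caps B=0 W=0
Move 9: B@(3,0) -> caps B=0 W=0
Move 10: W@(3,3) -> caps B=0 W=0
Move 11: B@(0,2) -> caps B=0 W=0
Move 12: W@(3,1) -> caps B=0 W=2

Answer: .BB.B
...WB
W....
.W.W.
.W..W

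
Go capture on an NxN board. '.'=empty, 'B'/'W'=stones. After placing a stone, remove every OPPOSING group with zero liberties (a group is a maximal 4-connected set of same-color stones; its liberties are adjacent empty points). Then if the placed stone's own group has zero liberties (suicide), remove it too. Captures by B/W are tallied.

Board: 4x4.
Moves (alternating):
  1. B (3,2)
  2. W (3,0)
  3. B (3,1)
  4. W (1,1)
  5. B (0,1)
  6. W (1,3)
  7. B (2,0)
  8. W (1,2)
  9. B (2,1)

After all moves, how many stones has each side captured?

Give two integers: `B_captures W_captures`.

Move 1: B@(3,2) -> caps B=0 W=0
Move 2: W@(3,0) -> caps B=0 W=0
Move 3: B@(3,1) -> caps B=0 W=0
Move 4: W@(1,1) -> caps B=0 W=0
Move 5: B@(0,1) -> caps B=0 W=0
Move 6: W@(1,3) -> caps B=0 W=0
Move 7: B@(2,0) -> caps B=1 W=0
Move 8: W@(1,2) -> caps B=1 W=0
Move 9: B@(2,1) -> caps B=1 W=0

Answer: 1 0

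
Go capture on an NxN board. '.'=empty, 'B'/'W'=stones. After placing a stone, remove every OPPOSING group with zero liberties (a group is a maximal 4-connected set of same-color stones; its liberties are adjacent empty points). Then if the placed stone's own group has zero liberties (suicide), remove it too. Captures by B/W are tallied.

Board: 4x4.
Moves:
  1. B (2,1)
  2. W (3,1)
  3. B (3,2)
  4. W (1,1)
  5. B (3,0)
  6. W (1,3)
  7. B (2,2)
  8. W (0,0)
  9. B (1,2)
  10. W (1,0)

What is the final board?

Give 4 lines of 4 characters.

Answer: W...
WWBW
.BB.
B.B.

Derivation:
Move 1: B@(2,1) -> caps B=0 W=0
Move 2: W@(3,1) -> caps B=0 W=0
Move 3: B@(3,2) -> caps B=0 W=0
Move 4: W@(1,1) -> caps B=0 W=0
Move 5: B@(3,0) -> caps B=1 W=0
Move 6: W@(1,3) -> caps B=1 W=0
Move 7: B@(2,2) -> caps B=1 W=0
Move 8: W@(0,0) -> caps B=1 W=0
Move 9: B@(1,2) -> caps B=1 W=0
Move 10: W@(1,0) -> caps B=1 W=0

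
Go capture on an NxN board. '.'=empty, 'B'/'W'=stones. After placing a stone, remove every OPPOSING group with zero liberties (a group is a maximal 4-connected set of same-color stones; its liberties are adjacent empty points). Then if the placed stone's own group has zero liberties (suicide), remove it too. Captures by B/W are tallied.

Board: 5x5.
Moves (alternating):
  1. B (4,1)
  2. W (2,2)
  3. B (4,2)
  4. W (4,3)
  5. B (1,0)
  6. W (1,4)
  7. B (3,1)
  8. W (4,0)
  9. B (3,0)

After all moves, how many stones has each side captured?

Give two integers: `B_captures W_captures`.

Move 1: B@(4,1) -> caps B=0 W=0
Move 2: W@(2,2) -> caps B=0 W=0
Move 3: B@(4,2) -> caps B=0 W=0
Move 4: W@(4,3) -> caps B=0 W=0
Move 5: B@(1,0) -> caps B=0 W=0
Move 6: W@(1,4) -> caps B=0 W=0
Move 7: B@(3,1) -> caps B=0 W=0
Move 8: W@(4,0) -> caps B=0 W=0
Move 9: B@(3,0) -> caps B=1 W=0

Answer: 1 0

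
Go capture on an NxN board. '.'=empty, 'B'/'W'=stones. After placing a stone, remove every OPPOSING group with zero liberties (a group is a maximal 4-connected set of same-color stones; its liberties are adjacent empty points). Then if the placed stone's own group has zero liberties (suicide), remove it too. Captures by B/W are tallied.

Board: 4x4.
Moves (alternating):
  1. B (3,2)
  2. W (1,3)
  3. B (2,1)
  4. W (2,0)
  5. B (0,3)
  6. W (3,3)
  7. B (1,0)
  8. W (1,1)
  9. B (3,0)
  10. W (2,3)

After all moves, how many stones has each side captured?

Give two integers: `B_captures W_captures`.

Move 1: B@(3,2) -> caps B=0 W=0
Move 2: W@(1,3) -> caps B=0 W=0
Move 3: B@(2,1) -> caps B=0 W=0
Move 4: W@(2,0) -> caps B=0 W=0
Move 5: B@(0,3) -> caps B=0 W=0
Move 6: W@(3,3) -> caps B=0 W=0
Move 7: B@(1,0) -> caps B=0 W=0
Move 8: W@(1,1) -> caps B=0 W=0
Move 9: B@(3,0) -> caps B=1 W=0
Move 10: W@(2,3) -> caps B=1 W=0

Answer: 1 0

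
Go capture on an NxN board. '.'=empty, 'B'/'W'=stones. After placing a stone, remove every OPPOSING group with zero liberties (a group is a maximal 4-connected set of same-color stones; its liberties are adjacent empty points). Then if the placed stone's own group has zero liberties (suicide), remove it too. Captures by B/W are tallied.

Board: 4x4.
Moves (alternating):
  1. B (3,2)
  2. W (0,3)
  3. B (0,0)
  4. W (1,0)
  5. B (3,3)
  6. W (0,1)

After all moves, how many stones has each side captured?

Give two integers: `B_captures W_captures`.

Answer: 0 1

Derivation:
Move 1: B@(3,2) -> caps B=0 W=0
Move 2: W@(0,3) -> caps B=0 W=0
Move 3: B@(0,0) -> caps B=0 W=0
Move 4: W@(1,0) -> caps B=0 W=0
Move 5: B@(3,3) -> caps B=0 W=0
Move 6: W@(0,1) -> caps B=0 W=1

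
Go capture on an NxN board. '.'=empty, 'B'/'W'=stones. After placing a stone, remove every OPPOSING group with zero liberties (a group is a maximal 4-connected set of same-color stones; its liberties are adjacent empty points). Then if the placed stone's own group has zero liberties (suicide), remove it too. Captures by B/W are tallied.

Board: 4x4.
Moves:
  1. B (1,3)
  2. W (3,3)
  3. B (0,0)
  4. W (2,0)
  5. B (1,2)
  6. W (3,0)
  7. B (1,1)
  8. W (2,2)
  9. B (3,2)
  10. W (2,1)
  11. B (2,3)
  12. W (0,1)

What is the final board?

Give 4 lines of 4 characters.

Move 1: B@(1,3) -> caps B=0 W=0
Move 2: W@(3,3) -> caps B=0 W=0
Move 3: B@(0,0) -> caps B=0 W=0
Move 4: W@(2,0) -> caps B=0 W=0
Move 5: B@(1,2) -> caps B=0 W=0
Move 6: W@(3,0) -> caps B=0 W=0
Move 7: B@(1,1) -> caps B=0 W=0
Move 8: W@(2,2) -> caps B=0 W=0
Move 9: B@(3,2) -> caps B=0 W=0
Move 10: W@(2,1) -> caps B=0 W=0
Move 11: B@(2,3) -> caps B=1 W=0
Move 12: W@(0,1) -> caps B=1 W=0

Answer: BW..
.BBB
WWWB
W.B.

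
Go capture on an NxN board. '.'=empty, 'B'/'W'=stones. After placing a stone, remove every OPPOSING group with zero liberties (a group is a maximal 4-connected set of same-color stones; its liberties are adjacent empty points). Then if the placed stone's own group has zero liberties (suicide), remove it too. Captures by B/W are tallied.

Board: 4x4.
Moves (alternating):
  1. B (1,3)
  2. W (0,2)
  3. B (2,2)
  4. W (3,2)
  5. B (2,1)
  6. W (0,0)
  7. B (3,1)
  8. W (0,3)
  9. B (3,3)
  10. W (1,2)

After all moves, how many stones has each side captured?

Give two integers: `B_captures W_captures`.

Move 1: B@(1,3) -> caps B=0 W=0
Move 2: W@(0,2) -> caps B=0 W=0
Move 3: B@(2,2) -> caps B=0 W=0
Move 4: W@(3,2) -> caps B=0 W=0
Move 5: B@(2,1) -> caps B=0 W=0
Move 6: W@(0,0) -> caps B=0 W=0
Move 7: B@(3,1) -> caps B=0 W=0
Move 8: W@(0,3) -> caps B=0 W=0
Move 9: B@(3,3) -> caps B=1 W=0
Move 10: W@(1,2) -> caps B=1 W=0

Answer: 1 0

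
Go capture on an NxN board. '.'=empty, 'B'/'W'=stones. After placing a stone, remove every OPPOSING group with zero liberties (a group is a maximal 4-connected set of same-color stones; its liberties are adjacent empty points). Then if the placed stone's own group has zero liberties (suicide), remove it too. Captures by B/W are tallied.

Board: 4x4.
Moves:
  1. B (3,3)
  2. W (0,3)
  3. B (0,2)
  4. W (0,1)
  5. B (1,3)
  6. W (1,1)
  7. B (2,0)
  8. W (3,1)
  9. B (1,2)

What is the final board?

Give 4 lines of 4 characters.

Answer: .WB.
.WBB
B...
.W.B

Derivation:
Move 1: B@(3,3) -> caps B=0 W=0
Move 2: W@(0,3) -> caps B=0 W=0
Move 3: B@(0,2) -> caps B=0 W=0
Move 4: W@(0,1) -> caps B=0 W=0
Move 5: B@(1,3) -> caps B=1 W=0
Move 6: W@(1,1) -> caps B=1 W=0
Move 7: B@(2,0) -> caps B=1 W=0
Move 8: W@(3,1) -> caps B=1 W=0
Move 9: B@(1,2) -> caps B=1 W=0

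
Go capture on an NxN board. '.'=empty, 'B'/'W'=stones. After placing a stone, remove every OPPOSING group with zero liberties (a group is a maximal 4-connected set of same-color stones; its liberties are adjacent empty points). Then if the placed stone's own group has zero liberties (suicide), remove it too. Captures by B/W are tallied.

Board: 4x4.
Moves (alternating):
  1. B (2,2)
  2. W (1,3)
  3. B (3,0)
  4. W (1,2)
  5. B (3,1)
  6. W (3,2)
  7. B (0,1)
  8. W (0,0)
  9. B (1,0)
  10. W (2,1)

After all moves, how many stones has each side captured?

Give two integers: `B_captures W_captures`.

Answer: 1 0

Derivation:
Move 1: B@(2,2) -> caps B=0 W=0
Move 2: W@(1,3) -> caps B=0 W=0
Move 3: B@(3,0) -> caps B=0 W=0
Move 4: W@(1,2) -> caps B=0 W=0
Move 5: B@(3,1) -> caps B=0 W=0
Move 6: W@(3,2) -> caps B=0 W=0
Move 7: B@(0,1) -> caps B=0 W=0
Move 8: W@(0,0) -> caps B=0 W=0
Move 9: B@(1,0) -> caps B=1 W=0
Move 10: W@(2,1) -> caps B=1 W=0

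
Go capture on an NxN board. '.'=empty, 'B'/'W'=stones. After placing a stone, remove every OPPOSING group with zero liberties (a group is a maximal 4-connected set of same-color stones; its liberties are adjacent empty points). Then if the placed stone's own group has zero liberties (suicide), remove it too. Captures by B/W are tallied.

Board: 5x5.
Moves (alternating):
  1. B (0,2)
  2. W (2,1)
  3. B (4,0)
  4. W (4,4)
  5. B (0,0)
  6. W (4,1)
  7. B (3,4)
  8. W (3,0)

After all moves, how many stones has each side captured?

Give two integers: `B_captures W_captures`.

Answer: 0 1

Derivation:
Move 1: B@(0,2) -> caps B=0 W=0
Move 2: W@(2,1) -> caps B=0 W=0
Move 3: B@(4,0) -> caps B=0 W=0
Move 4: W@(4,4) -> caps B=0 W=0
Move 5: B@(0,0) -> caps B=0 W=0
Move 6: W@(4,1) -> caps B=0 W=0
Move 7: B@(3,4) -> caps B=0 W=0
Move 8: W@(3,0) -> caps B=0 W=1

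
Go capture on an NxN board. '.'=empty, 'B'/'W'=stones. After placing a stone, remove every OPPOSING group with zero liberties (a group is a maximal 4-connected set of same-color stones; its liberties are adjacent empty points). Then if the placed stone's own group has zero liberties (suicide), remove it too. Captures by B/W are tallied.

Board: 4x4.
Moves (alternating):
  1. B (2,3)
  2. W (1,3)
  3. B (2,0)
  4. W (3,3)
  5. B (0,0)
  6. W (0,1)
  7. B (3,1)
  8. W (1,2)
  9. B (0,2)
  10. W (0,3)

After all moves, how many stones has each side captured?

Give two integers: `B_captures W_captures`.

Move 1: B@(2,3) -> caps B=0 W=0
Move 2: W@(1,3) -> caps B=0 W=0
Move 3: B@(2,0) -> caps B=0 W=0
Move 4: W@(3,3) -> caps B=0 W=0
Move 5: B@(0,0) -> caps B=0 W=0
Move 6: W@(0,1) -> caps B=0 W=0
Move 7: B@(3,1) -> caps B=0 W=0
Move 8: W@(1,2) -> caps B=0 W=0
Move 9: B@(0,2) -> caps B=0 W=0
Move 10: W@(0,3) -> caps B=0 W=1

Answer: 0 1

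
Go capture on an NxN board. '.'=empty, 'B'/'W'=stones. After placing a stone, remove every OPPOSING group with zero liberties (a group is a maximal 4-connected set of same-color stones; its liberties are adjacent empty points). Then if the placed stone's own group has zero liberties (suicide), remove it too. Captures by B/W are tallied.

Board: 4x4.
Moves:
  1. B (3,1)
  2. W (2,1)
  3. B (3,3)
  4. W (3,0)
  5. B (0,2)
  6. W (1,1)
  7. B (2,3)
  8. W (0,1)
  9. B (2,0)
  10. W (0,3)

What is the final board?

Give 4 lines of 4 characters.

Move 1: B@(3,1) -> caps B=0 W=0
Move 2: W@(2,1) -> caps B=0 W=0
Move 3: B@(3,3) -> caps B=0 W=0
Move 4: W@(3,0) -> caps B=0 W=0
Move 5: B@(0,2) -> caps B=0 W=0
Move 6: W@(1,1) -> caps B=0 W=0
Move 7: B@(2,3) -> caps B=0 W=0
Move 8: W@(0,1) -> caps B=0 W=0
Move 9: B@(2,0) -> caps B=1 W=0
Move 10: W@(0,3) -> caps B=1 W=0

Answer: .WBW
.W..
BW.B
.B.B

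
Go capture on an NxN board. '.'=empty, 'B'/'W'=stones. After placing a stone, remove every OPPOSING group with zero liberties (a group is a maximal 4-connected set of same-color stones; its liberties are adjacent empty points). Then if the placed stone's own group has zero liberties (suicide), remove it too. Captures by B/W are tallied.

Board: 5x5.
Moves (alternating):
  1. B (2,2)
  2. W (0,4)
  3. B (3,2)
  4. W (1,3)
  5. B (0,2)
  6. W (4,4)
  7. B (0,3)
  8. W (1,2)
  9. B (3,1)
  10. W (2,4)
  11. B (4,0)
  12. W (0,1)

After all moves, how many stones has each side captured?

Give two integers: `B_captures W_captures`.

Move 1: B@(2,2) -> caps B=0 W=0
Move 2: W@(0,4) -> caps B=0 W=0
Move 3: B@(3,2) -> caps B=0 W=0
Move 4: W@(1,3) -> caps B=0 W=0
Move 5: B@(0,2) -> caps B=0 W=0
Move 6: W@(4,4) -> caps B=0 W=0
Move 7: B@(0,3) -> caps B=0 W=0
Move 8: W@(1,2) -> caps B=0 W=0
Move 9: B@(3,1) -> caps B=0 W=0
Move 10: W@(2,4) -> caps B=0 W=0
Move 11: B@(4,0) -> caps B=0 W=0
Move 12: W@(0,1) -> caps B=0 W=2

Answer: 0 2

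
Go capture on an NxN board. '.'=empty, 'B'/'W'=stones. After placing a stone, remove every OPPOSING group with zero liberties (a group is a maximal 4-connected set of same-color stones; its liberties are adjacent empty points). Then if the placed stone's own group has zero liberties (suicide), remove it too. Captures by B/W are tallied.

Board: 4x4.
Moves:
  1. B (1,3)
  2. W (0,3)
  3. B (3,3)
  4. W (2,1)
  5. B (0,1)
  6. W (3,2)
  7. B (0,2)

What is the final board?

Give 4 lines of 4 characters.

Move 1: B@(1,3) -> caps B=0 W=0
Move 2: W@(0,3) -> caps B=0 W=0
Move 3: B@(3,3) -> caps B=0 W=0
Move 4: W@(2,1) -> caps B=0 W=0
Move 5: B@(0,1) -> caps B=0 W=0
Move 6: W@(3,2) -> caps B=0 W=0
Move 7: B@(0,2) -> caps B=1 W=0

Answer: .BB.
...B
.W..
..WB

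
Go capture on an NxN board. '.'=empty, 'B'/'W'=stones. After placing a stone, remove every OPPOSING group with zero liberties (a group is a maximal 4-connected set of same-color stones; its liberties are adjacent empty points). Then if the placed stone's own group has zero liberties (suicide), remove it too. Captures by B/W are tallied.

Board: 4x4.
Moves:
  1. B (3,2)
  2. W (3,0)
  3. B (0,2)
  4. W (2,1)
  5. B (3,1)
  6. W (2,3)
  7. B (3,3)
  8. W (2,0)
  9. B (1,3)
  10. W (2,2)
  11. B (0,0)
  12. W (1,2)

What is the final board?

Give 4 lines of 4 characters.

Move 1: B@(3,2) -> caps B=0 W=0
Move 2: W@(3,0) -> caps B=0 W=0
Move 3: B@(0,2) -> caps B=0 W=0
Move 4: W@(2,1) -> caps B=0 W=0
Move 5: B@(3,1) -> caps B=0 W=0
Move 6: W@(2,3) -> caps B=0 W=0
Move 7: B@(3,3) -> caps B=0 W=0
Move 8: W@(2,0) -> caps B=0 W=0
Move 9: B@(1,3) -> caps B=0 W=0
Move 10: W@(2,2) -> caps B=0 W=3
Move 11: B@(0,0) -> caps B=0 W=3
Move 12: W@(1,2) -> caps B=0 W=3

Answer: B.B.
..WB
WWWW
W...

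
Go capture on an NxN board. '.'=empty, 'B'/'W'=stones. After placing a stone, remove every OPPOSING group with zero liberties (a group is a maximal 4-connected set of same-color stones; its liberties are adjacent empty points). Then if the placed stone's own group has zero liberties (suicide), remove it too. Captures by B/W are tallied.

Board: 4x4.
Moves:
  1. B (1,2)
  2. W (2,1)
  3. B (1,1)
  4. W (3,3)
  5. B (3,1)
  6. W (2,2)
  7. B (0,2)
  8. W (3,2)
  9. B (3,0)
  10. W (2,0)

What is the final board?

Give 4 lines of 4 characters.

Answer: ..B.
.BB.
WWW.
..WW

Derivation:
Move 1: B@(1,2) -> caps B=0 W=0
Move 2: W@(2,1) -> caps B=0 W=0
Move 3: B@(1,1) -> caps B=0 W=0
Move 4: W@(3,3) -> caps B=0 W=0
Move 5: B@(3,1) -> caps B=0 W=0
Move 6: W@(2,2) -> caps B=0 W=0
Move 7: B@(0,2) -> caps B=0 W=0
Move 8: W@(3,2) -> caps B=0 W=0
Move 9: B@(3,0) -> caps B=0 W=0
Move 10: W@(2,0) -> caps B=0 W=2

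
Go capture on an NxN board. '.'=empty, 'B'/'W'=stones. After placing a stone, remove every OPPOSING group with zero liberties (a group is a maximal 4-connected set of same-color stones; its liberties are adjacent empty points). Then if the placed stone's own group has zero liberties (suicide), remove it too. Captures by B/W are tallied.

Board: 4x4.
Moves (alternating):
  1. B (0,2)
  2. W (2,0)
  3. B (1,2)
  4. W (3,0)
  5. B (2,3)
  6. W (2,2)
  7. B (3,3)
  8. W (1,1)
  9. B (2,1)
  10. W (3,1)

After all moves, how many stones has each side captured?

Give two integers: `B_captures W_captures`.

Move 1: B@(0,2) -> caps B=0 W=0
Move 2: W@(2,0) -> caps B=0 W=0
Move 3: B@(1,2) -> caps B=0 W=0
Move 4: W@(3,0) -> caps B=0 W=0
Move 5: B@(2,3) -> caps B=0 W=0
Move 6: W@(2,2) -> caps B=0 W=0
Move 7: B@(3,3) -> caps B=0 W=0
Move 8: W@(1,1) -> caps B=0 W=0
Move 9: B@(2,1) -> caps B=0 W=0
Move 10: W@(3,1) -> caps B=0 W=1

Answer: 0 1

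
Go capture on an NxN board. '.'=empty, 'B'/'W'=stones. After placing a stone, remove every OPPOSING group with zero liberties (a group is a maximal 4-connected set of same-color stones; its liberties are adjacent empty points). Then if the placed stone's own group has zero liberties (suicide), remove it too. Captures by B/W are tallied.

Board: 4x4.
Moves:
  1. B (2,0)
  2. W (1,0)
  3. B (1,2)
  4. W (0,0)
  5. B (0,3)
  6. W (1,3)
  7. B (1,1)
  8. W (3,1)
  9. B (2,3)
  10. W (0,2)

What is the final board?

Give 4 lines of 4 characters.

Answer: W.WB
WBB.
B..B
.W..

Derivation:
Move 1: B@(2,0) -> caps B=0 W=0
Move 2: W@(1,0) -> caps B=0 W=0
Move 3: B@(1,2) -> caps B=0 W=0
Move 4: W@(0,0) -> caps B=0 W=0
Move 5: B@(0,3) -> caps B=0 W=0
Move 6: W@(1,3) -> caps B=0 W=0
Move 7: B@(1,1) -> caps B=0 W=0
Move 8: W@(3,1) -> caps B=0 W=0
Move 9: B@(2,3) -> caps B=1 W=0
Move 10: W@(0,2) -> caps B=1 W=0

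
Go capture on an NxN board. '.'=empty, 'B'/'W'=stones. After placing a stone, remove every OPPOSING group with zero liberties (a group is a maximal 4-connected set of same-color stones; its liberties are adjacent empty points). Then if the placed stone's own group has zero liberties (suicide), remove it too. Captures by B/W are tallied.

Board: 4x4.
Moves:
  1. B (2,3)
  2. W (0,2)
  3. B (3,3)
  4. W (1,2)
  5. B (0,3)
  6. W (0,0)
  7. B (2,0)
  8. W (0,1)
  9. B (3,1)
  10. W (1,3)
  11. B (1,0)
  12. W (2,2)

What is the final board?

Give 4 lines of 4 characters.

Move 1: B@(2,3) -> caps B=0 W=0
Move 2: W@(0,2) -> caps B=0 W=0
Move 3: B@(3,3) -> caps B=0 W=0
Move 4: W@(1,2) -> caps B=0 W=0
Move 5: B@(0,3) -> caps B=0 W=0
Move 6: W@(0,0) -> caps B=0 W=0
Move 7: B@(2,0) -> caps B=0 W=0
Move 8: W@(0,1) -> caps B=0 W=0
Move 9: B@(3,1) -> caps B=0 W=0
Move 10: W@(1,3) -> caps B=0 W=1
Move 11: B@(1,0) -> caps B=0 W=1
Move 12: W@(2,2) -> caps B=0 W=1

Answer: WWW.
B.WW
B.WB
.B.B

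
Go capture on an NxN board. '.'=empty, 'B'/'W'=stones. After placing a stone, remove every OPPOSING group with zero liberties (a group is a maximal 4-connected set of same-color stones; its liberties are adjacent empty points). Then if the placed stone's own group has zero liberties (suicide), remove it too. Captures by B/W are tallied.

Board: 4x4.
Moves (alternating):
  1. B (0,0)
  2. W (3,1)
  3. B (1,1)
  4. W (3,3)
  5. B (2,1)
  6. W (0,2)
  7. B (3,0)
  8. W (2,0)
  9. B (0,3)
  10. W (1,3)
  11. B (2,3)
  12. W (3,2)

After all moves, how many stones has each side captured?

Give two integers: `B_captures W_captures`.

Move 1: B@(0,0) -> caps B=0 W=0
Move 2: W@(3,1) -> caps B=0 W=0
Move 3: B@(1,1) -> caps B=0 W=0
Move 4: W@(3,3) -> caps B=0 W=0
Move 5: B@(2,1) -> caps B=0 W=0
Move 6: W@(0,2) -> caps B=0 W=0
Move 7: B@(3,0) -> caps B=0 W=0
Move 8: W@(2,0) -> caps B=0 W=1
Move 9: B@(0,3) -> caps B=0 W=1
Move 10: W@(1,3) -> caps B=0 W=2
Move 11: B@(2,3) -> caps B=0 W=2
Move 12: W@(3,2) -> caps B=0 W=2

Answer: 0 2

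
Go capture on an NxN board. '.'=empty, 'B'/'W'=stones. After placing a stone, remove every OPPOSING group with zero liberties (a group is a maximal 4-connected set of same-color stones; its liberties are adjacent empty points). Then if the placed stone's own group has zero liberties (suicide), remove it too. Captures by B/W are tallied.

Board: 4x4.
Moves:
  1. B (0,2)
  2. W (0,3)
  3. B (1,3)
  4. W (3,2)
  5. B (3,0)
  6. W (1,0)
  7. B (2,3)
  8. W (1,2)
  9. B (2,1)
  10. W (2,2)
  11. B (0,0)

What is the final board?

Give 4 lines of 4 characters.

Answer: B.B.
W.WB
.BWB
B.W.

Derivation:
Move 1: B@(0,2) -> caps B=0 W=0
Move 2: W@(0,3) -> caps B=0 W=0
Move 3: B@(1,3) -> caps B=1 W=0
Move 4: W@(3,2) -> caps B=1 W=0
Move 5: B@(3,0) -> caps B=1 W=0
Move 6: W@(1,0) -> caps B=1 W=0
Move 7: B@(2,3) -> caps B=1 W=0
Move 8: W@(1,2) -> caps B=1 W=0
Move 9: B@(2,1) -> caps B=1 W=0
Move 10: W@(2,2) -> caps B=1 W=0
Move 11: B@(0,0) -> caps B=1 W=0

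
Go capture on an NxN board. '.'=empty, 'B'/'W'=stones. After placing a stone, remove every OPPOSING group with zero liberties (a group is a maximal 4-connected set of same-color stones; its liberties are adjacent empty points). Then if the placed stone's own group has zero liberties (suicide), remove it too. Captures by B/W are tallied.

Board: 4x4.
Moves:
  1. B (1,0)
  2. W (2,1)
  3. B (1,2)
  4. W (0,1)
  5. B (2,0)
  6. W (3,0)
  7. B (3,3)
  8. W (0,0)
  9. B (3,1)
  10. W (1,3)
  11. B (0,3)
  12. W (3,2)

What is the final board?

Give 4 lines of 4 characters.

Move 1: B@(1,0) -> caps B=0 W=0
Move 2: W@(2,1) -> caps B=0 W=0
Move 3: B@(1,2) -> caps B=0 W=0
Move 4: W@(0,1) -> caps B=0 W=0
Move 5: B@(2,0) -> caps B=0 W=0
Move 6: W@(3,0) -> caps B=0 W=0
Move 7: B@(3,3) -> caps B=0 W=0
Move 8: W@(0,0) -> caps B=0 W=0
Move 9: B@(3,1) -> caps B=1 W=0
Move 10: W@(1,3) -> caps B=1 W=0
Move 11: B@(0,3) -> caps B=1 W=0
Move 12: W@(3,2) -> caps B=1 W=0

Answer: WW.B
B.BW
BW..
.BWB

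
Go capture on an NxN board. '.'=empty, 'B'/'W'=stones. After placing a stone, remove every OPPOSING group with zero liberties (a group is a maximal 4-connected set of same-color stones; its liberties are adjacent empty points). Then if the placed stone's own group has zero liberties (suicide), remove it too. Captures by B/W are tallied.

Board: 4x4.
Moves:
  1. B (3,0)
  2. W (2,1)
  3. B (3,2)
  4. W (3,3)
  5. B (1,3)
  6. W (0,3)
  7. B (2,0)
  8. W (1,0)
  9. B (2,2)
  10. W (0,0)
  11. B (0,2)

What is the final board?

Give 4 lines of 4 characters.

Answer: W.B.
W..B
BWB.
B.BW

Derivation:
Move 1: B@(3,0) -> caps B=0 W=0
Move 2: W@(2,1) -> caps B=0 W=0
Move 3: B@(3,2) -> caps B=0 W=0
Move 4: W@(3,3) -> caps B=0 W=0
Move 5: B@(1,3) -> caps B=0 W=0
Move 6: W@(0,3) -> caps B=0 W=0
Move 7: B@(2,0) -> caps B=0 W=0
Move 8: W@(1,0) -> caps B=0 W=0
Move 9: B@(2,2) -> caps B=0 W=0
Move 10: W@(0,0) -> caps B=0 W=0
Move 11: B@(0,2) -> caps B=1 W=0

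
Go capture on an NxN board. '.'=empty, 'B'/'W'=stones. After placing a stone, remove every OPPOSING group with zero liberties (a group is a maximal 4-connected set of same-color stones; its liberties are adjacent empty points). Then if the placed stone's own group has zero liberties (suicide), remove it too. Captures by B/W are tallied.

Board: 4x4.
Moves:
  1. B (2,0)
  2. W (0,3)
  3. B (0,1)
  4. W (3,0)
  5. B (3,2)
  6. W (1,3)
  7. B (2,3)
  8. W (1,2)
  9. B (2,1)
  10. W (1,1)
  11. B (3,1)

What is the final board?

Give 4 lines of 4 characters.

Answer: .B.W
.WWW
BB.B
.BB.

Derivation:
Move 1: B@(2,0) -> caps B=0 W=0
Move 2: W@(0,3) -> caps B=0 W=0
Move 3: B@(0,1) -> caps B=0 W=0
Move 4: W@(3,0) -> caps B=0 W=0
Move 5: B@(3,2) -> caps B=0 W=0
Move 6: W@(1,3) -> caps B=0 W=0
Move 7: B@(2,3) -> caps B=0 W=0
Move 8: W@(1,2) -> caps B=0 W=0
Move 9: B@(2,1) -> caps B=0 W=0
Move 10: W@(1,1) -> caps B=0 W=0
Move 11: B@(3,1) -> caps B=1 W=0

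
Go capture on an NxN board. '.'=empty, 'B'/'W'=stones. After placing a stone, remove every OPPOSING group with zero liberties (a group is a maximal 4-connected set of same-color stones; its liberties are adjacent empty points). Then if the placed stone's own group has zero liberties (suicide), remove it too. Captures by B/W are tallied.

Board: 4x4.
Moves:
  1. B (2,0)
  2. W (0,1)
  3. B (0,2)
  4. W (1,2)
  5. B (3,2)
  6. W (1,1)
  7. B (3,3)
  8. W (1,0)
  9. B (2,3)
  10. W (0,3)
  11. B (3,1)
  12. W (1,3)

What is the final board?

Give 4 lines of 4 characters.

Answer: .W.W
WWWW
B..B
.BBB

Derivation:
Move 1: B@(2,0) -> caps B=0 W=0
Move 2: W@(0,1) -> caps B=0 W=0
Move 3: B@(0,2) -> caps B=0 W=0
Move 4: W@(1,2) -> caps B=0 W=0
Move 5: B@(3,2) -> caps B=0 W=0
Move 6: W@(1,1) -> caps B=0 W=0
Move 7: B@(3,3) -> caps B=0 W=0
Move 8: W@(1,0) -> caps B=0 W=0
Move 9: B@(2,3) -> caps B=0 W=0
Move 10: W@(0,3) -> caps B=0 W=1
Move 11: B@(3,1) -> caps B=0 W=1
Move 12: W@(1,3) -> caps B=0 W=1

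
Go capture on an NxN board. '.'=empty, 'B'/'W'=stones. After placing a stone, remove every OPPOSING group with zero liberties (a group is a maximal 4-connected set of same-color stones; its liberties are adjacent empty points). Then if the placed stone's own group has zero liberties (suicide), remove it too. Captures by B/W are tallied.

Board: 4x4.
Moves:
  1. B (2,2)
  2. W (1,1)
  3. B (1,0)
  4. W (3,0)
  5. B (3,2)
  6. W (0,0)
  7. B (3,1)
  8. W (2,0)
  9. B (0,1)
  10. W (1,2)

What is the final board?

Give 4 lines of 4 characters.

Move 1: B@(2,2) -> caps B=0 W=0
Move 2: W@(1,1) -> caps B=0 W=0
Move 3: B@(1,0) -> caps B=0 W=0
Move 4: W@(3,0) -> caps B=0 W=0
Move 5: B@(3,2) -> caps B=0 W=0
Move 6: W@(0,0) -> caps B=0 W=0
Move 7: B@(3,1) -> caps B=0 W=0
Move 8: W@(2,0) -> caps B=0 W=1
Move 9: B@(0,1) -> caps B=0 W=1
Move 10: W@(1,2) -> caps B=0 W=1

Answer: WB..
.WW.
W.B.
WBB.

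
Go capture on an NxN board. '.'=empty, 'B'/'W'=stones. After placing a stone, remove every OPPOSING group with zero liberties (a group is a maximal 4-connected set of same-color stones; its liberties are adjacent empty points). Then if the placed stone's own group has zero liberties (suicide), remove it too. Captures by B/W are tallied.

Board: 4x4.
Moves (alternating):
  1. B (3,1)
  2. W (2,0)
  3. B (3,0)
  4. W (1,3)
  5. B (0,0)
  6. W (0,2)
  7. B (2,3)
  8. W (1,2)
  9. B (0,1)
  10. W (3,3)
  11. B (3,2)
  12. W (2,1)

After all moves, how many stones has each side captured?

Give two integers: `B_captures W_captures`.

Answer: 1 0

Derivation:
Move 1: B@(3,1) -> caps B=0 W=0
Move 2: W@(2,0) -> caps B=0 W=0
Move 3: B@(3,0) -> caps B=0 W=0
Move 4: W@(1,3) -> caps B=0 W=0
Move 5: B@(0,0) -> caps B=0 W=0
Move 6: W@(0,2) -> caps B=0 W=0
Move 7: B@(2,3) -> caps B=0 W=0
Move 8: W@(1,2) -> caps B=0 W=0
Move 9: B@(0,1) -> caps B=0 W=0
Move 10: W@(3,3) -> caps B=0 W=0
Move 11: B@(3,2) -> caps B=1 W=0
Move 12: W@(2,1) -> caps B=1 W=0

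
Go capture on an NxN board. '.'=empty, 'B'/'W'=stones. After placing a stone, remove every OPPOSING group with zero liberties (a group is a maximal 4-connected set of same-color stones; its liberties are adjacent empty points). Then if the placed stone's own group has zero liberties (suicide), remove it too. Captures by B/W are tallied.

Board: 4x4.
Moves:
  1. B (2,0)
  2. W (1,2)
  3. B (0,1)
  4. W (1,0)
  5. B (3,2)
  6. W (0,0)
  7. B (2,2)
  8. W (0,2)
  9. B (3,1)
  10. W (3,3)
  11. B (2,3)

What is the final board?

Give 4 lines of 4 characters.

Move 1: B@(2,0) -> caps B=0 W=0
Move 2: W@(1,2) -> caps B=0 W=0
Move 3: B@(0,1) -> caps B=0 W=0
Move 4: W@(1,0) -> caps B=0 W=0
Move 5: B@(3,2) -> caps B=0 W=0
Move 6: W@(0,0) -> caps B=0 W=0
Move 7: B@(2,2) -> caps B=0 W=0
Move 8: W@(0,2) -> caps B=0 W=0
Move 9: B@(3,1) -> caps B=0 W=0
Move 10: W@(3,3) -> caps B=0 W=0
Move 11: B@(2,3) -> caps B=1 W=0

Answer: WBW.
W.W.
B.BB
.BB.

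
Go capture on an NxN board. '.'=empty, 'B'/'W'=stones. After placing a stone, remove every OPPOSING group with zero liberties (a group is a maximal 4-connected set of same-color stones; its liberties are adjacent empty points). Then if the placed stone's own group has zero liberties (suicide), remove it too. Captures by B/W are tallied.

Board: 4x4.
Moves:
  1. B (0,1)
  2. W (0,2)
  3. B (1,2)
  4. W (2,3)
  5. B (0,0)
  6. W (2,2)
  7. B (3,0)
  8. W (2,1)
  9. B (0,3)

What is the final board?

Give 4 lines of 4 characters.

Answer: BB.B
..B.
.WWW
B...

Derivation:
Move 1: B@(0,1) -> caps B=0 W=0
Move 2: W@(0,2) -> caps B=0 W=0
Move 3: B@(1,2) -> caps B=0 W=0
Move 4: W@(2,3) -> caps B=0 W=0
Move 5: B@(0,0) -> caps B=0 W=0
Move 6: W@(2,2) -> caps B=0 W=0
Move 7: B@(3,0) -> caps B=0 W=0
Move 8: W@(2,1) -> caps B=0 W=0
Move 9: B@(0,3) -> caps B=1 W=0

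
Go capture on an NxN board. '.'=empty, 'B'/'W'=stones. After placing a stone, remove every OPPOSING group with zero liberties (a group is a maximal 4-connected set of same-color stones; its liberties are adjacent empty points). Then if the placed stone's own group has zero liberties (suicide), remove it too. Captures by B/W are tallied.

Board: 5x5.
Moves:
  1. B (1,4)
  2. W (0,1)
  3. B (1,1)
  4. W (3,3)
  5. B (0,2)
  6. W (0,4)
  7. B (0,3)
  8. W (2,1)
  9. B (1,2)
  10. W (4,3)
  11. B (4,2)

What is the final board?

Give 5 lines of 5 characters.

Move 1: B@(1,4) -> caps B=0 W=0
Move 2: W@(0,1) -> caps B=0 W=0
Move 3: B@(1,1) -> caps B=0 W=0
Move 4: W@(3,3) -> caps B=0 W=0
Move 5: B@(0,2) -> caps B=0 W=0
Move 6: W@(0,4) -> caps B=0 W=0
Move 7: B@(0,3) -> caps B=1 W=0
Move 8: W@(2,1) -> caps B=1 W=0
Move 9: B@(1,2) -> caps B=1 W=0
Move 10: W@(4,3) -> caps B=1 W=0
Move 11: B@(4,2) -> caps B=1 W=0

Answer: .WBB.
.BB.B
.W...
...W.
..BW.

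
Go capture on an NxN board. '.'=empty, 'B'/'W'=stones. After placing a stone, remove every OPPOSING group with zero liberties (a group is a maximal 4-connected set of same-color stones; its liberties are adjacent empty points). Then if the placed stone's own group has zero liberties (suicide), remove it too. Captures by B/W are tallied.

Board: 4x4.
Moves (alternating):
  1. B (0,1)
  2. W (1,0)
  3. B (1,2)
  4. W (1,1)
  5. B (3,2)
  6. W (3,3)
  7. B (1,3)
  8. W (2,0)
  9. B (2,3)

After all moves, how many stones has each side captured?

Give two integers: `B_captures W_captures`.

Answer: 1 0

Derivation:
Move 1: B@(0,1) -> caps B=0 W=0
Move 2: W@(1,0) -> caps B=0 W=0
Move 3: B@(1,2) -> caps B=0 W=0
Move 4: W@(1,1) -> caps B=0 W=0
Move 5: B@(3,2) -> caps B=0 W=0
Move 6: W@(3,3) -> caps B=0 W=0
Move 7: B@(1,3) -> caps B=0 W=0
Move 8: W@(2,0) -> caps B=0 W=0
Move 9: B@(2,3) -> caps B=1 W=0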